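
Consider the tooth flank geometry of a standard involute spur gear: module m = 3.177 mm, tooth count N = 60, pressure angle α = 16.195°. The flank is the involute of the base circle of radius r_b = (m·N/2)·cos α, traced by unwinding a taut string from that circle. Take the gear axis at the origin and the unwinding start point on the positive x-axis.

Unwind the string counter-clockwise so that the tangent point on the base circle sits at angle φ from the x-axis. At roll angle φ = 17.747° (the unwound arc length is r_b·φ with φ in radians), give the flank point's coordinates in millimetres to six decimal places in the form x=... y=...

x=95.813804 y=0.897980

pitch radius r_p = m·N/2 = 3.177·60/2 = 95.310000
base radius r_b = r_p·cos α = 95.310000·cos 16.195° = 91.527911
roll angle φ = 17.747° = 0.30974358 rad
x = r_b·(cos φ + φ·sin φ) = 91.527911·(0.95241176 + 0.30974358·0.30481443) = 95.813804
y = r_b·(sin φ − φ·cos φ) = 91.527911·(0.30481443 − 0.30974358·0.95241176) = 0.897980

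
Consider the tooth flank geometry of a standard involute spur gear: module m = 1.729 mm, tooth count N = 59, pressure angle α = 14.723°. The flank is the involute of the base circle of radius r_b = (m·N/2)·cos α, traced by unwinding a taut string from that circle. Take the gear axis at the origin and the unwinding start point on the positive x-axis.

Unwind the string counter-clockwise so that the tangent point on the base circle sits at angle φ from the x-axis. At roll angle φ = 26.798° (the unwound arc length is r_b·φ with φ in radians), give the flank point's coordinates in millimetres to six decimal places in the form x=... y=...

pitch radius r_p = m·N/2 = 1.729·59/2 = 51.005500
base radius r_b = r_p·cos α = 51.005500·cos 14.723° = 49.330776
roll angle φ = 26.798° = 0.46771333 rad
x = r_b·(cos φ + φ·sin φ) = 49.330776·(0.89260156 + 0.46771333·0.45084638) = 54.434953
y = r_b·(sin φ − φ·cos φ) = 49.330776·(0.45084638 − 0.46771333·0.89260156) = 1.645908

x=54.434953 y=1.645908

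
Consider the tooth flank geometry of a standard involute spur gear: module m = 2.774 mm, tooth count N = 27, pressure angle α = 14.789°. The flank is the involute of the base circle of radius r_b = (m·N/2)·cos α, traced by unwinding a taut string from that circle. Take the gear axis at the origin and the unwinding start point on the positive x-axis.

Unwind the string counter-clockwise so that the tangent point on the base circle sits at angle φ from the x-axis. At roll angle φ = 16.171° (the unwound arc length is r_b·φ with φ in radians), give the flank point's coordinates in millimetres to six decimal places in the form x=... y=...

pitch radius r_p = m·N/2 = 2.774·27/2 = 37.449000
base radius r_b = r_p·cos α = 37.449000·cos 14.789° = 36.208405
roll angle φ = 16.171° = 0.28223719 rad
x = r_b·(cos φ + φ·sin φ) = 36.208405·(0.96043477 + 0.28223719·0.27850502) = 37.621954
y = r_b·(sin φ − φ·cos φ) = 36.208405·(0.27850502 − 0.28223719·0.96043477) = 0.269195

x=37.621954 y=0.269195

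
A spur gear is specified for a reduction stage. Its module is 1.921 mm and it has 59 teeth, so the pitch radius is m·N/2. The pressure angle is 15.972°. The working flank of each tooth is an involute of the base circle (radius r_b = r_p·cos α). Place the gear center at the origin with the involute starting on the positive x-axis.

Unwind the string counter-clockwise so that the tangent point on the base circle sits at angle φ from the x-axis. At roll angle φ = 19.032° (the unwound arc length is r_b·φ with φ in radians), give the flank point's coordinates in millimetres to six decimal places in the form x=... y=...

pitch radius r_p = m·N/2 = 1.921·59/2 = 56.669500
base radius r_b = r_p·cos α = 56.669500·cos 15.972° = 54.481847
roll angle φ = 19.032° = 0.33217106 rad
x = r_b·(cos φ + φ·sin φ) = 54.481847·(0.94533660 + 0.33217106·0.32609618) = 57.405142
y = r_b·(sin φ − φ·cos φ) = 54.481847·(0.32609618 − 0.33217106·0.94533660) = 0.658289

x=57.405142 y=0.658289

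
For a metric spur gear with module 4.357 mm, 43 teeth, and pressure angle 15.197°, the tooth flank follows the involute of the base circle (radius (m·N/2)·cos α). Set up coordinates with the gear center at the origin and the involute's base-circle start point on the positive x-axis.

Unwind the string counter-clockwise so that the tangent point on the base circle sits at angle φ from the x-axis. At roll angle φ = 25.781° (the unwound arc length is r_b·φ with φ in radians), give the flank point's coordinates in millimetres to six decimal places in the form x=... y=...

x=99.093132 y=2.690038

pitch radius r_p = m·N/2 = 4.357·43/2 = 93.675500
base radius r_b = r_p·cos α = 93.675500·cos 15.197° = 90.399688
roll angle φ = 25.781° = 0.44996333 rad
x = r_b·(cos φ + φ·sin φ) = 90.399688·(0.90046305 + 0.44996333·0.43493252) = 99.093132
y = r_b·(sin φ − φ·cos φ) = 90.399688·(0.43493252 − 0.44996333·0.90046305) = 2.690038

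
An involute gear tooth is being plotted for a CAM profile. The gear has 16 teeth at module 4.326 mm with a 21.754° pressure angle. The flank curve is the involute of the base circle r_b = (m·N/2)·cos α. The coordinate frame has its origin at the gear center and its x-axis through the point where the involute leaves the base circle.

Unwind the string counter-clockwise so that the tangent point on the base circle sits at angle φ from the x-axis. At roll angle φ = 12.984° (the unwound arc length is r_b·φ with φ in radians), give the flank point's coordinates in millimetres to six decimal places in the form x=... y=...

x=32.958120 y=0.124050

pitch radius r_p = m·N/2 = 4.326·16/2 = 34.608000
base radius r_b = r_p·cos α = 34.608000·cos 21.754° = 32.143346
roll angle φ = 12.984° = 0.22661355 rad
x = r_b·(cos φ + φ·sin φ) = 32.143346·(0.97443284 + 0.22661355·0.22467895) = 32.958120
y = r_b·(sin φ − φ·cos φ) = 32.143346·(0.22467895 − 0.22661355·0.97443284) = 0.124050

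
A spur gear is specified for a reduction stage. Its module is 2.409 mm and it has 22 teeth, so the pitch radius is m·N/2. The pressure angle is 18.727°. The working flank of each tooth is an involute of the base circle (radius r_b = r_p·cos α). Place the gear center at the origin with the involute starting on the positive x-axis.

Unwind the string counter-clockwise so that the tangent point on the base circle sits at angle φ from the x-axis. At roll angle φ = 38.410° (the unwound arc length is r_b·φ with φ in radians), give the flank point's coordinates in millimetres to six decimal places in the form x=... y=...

x=30.117410 y=2.408827

pitch radius r_p = m·N/2 = 2.409·22/2 = 26.499000
base radius r_b = r_p·cos α = 26.499000·cos 18.727° = 25.096119
roll angle φ = 38.410° = 0.67038097 rad
x = r_b·(cos φ + φ·sin φ) = 25.096119·(0.78358503 + 0.67038097·0.62128455) = 30.117410
y = r_b·(sin φ − φ·cos φ) = 25.096119·(0.62128455 − 0.67038097·0.78358503) = 2.408827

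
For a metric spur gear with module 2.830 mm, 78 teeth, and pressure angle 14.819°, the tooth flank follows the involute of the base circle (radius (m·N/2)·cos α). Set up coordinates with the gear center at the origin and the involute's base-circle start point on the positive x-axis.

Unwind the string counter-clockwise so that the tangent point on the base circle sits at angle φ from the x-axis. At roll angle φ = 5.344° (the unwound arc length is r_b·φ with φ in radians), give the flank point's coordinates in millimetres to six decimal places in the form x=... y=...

pitch radius r_p = m·N/2 = 2.830·78/2 = 110.370000
base radius r_b = r_p·cos α = 110.370000·cos 14.819° = 106.698942
roll angle φ = 5.344° = 0.09327040 rad
x = r_b·(cos φ + φ·sin φ) = 106.698942·(0.99565347 + 0.09327040·0.09313522) = 107.162040
y = r_b·(sin φ − φ·cos φ) = 106.698942·(0.09313522 − 0.09327040·0.99565347) = 0.028833

x=107.162040 y=0.028833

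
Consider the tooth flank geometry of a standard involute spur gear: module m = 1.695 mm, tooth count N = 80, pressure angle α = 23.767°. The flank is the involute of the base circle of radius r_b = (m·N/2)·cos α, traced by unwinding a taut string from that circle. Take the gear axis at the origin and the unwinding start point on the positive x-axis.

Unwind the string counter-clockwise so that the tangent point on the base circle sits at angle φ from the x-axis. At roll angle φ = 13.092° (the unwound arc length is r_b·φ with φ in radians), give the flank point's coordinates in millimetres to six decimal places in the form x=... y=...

pitch radius r_p = m·N/2 = 1.695·80/2 = 67.800000
base radius r_b = r_p·cos α = 67.800000·cos 23.767° = 62.050014
roll angle φ = 13.092° = 0.22849851 rad
x = r_b·(cos φ + φ·sin φ) = 62.050014·(0.97400760 + 0.22849851·0.22651531) = 63.648795
y = r_b·(sin φ − φ·cos φ) = 62.050014·(0.22651531 − 0.22849851·0.97400760) = 0.245472

x=63.648795 y=0.245472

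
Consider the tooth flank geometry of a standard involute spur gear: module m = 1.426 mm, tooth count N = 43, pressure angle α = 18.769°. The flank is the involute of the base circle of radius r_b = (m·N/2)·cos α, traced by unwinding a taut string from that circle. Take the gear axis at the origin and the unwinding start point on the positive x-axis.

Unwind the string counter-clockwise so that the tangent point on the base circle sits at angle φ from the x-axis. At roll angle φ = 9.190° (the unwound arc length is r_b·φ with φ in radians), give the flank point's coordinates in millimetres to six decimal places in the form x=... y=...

x=29.399670 y=0.039826

pitch radius r_p = m·N/2 = 1.426·43/2 = 30.659000
base radius r_b = r_p·cos α = 30.659000·cos 18.769° = 29.028661
roll angle φ = 9.190° = 0.16039576 rad
x = r_b·(cos φ + φ·sin φ) = 29.028661·(0.98716415 + 0.16039576·0.15970890) = 29.399670
y = r_b·(sin φ − φ·cos φ) = 29.028661·(0.15970890 − 0.16039576·0.98716415) = 0.039826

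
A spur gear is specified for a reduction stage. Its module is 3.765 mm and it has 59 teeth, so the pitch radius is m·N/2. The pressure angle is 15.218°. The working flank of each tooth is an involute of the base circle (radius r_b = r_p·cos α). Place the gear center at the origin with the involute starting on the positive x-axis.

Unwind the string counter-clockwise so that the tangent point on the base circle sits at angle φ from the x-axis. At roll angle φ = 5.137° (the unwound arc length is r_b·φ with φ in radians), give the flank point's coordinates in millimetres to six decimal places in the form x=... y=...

x=107.602704 y=0.025726

pitch radius r_p = m·N/2 = 3.765·59/2 = 111.067500
base radius r_b = r_p·cos α = 111.067500·cos 15.218° = 107.172816
roll angle φ = 5.137° = 0.08965756 rad
x = r_b·(cos φ + φ·sin φ) = 107.172816·(0.99598345 + 0.08965756·0.08953749) = 107.602704
y = r_b·(sin φ − φ·cos φ) = 107.172816·(0.08953749 − 0.08965756·0.99598345) = 0.025726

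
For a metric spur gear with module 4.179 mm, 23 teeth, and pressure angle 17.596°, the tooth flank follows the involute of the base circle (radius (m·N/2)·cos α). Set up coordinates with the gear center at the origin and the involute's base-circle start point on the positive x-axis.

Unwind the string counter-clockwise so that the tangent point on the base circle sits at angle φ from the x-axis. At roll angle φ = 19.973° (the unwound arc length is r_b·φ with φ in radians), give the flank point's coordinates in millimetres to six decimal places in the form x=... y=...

x=48.509310 y=0.639019

pitch radius r_p = m·N/2 = 4.179·23/2 = 48.058500
base radius r_b = r_p·cos α = 48.058500·cos 17.596° = 45.809928
roll angle φ = 19.973° = 0.34859461 rad
x = r_b·(cos φ + φ·sin φ) = 45.809928·(0.93985369 + 0.34859461·0.34157729) = 48.509310
y = r_b·(sin φ − φ·cos φ) = 45.809928·(0.34157729 − 0.34859461·0.93985369) = 0.639019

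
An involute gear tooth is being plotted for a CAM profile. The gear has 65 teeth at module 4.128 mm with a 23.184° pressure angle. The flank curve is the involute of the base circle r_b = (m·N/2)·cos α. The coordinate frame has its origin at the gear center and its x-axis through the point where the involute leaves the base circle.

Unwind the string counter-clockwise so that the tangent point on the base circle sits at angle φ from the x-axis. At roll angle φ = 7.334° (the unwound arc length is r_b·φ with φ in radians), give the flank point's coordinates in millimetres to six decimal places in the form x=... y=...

x=124.332141 y=0.086075

pitch radius r_p = m·N/2 = 4.128·65/2 = 134.160000
base radius r_b = r_p·cos α = 134.160000·cos 23.184° = 123.325951
roll angle φ = 7.334° = 0.12800245 rad
x = r_b·(cos φ + φ·sin φ) = 123.325951·(0.99181887 + 0.12800245·0.12765319) = 124.332141
y = r_b·(sin φ − φ·cos φ) = 123.325951·(0.12765319 − 0.12800245·0.99181887) = 0.086075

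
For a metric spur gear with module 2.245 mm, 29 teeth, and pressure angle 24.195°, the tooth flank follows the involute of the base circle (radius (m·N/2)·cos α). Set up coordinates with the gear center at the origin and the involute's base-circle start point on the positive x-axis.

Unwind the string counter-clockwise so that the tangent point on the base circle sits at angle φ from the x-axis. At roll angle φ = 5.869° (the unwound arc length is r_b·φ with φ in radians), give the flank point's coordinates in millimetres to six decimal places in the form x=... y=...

pitch radius r_p = m·N/2 = 2.245·29/2 = 32.552500
base radius r_b = r_p·cos α = 32.552500·cos 24.195° = 29.692954
roll angle φ = 5.869° = 0.10243337 rad
x = r_b·(cos φ + φ·sin φ) = 29.692954·(0.99475829 + 0.10243337·0.10225434) = 29.848324
y = r_b·(sin φ − φ·cos φ) = 29.692954·(0.10225434 − 0.10243337·0.99475829) = 0.010627

x=29.848324 y=0.010627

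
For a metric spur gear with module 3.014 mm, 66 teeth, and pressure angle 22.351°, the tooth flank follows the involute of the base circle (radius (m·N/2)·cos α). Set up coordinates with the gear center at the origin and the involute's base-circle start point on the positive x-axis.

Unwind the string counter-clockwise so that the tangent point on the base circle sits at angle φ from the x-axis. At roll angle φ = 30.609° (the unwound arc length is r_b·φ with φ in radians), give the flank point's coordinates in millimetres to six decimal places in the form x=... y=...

pitch radius r_p = m·N/2 = 3.014·66/2 = 99.462000
base radius r_b = r_p·cos α = 99.462000·cos 22.351° = 91.989578
roll angle φ = 30.609° = 0.53422783 rad
x = r_b·(cos φ + φ·sin φ) = 91.989578·(0.86066206 + 0.53422783·0.50917661) = 104.194606
y = r_b·(sin φ − φ·cos φ) = 91.989578·(0.50917661 − 0.53422783·0.86066206) = 4.543088

x=104.194606 y=4.543088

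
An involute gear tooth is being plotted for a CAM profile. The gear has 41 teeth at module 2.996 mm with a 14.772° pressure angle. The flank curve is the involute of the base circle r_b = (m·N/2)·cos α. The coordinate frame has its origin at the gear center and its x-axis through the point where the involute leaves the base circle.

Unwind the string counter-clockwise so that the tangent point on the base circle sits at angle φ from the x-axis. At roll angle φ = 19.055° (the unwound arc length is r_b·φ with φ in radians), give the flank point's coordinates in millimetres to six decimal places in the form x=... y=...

pitch radius r_p = m·N/2 = 2.996·41/2 = 61.418000
base radius r_b = r_p·cos α = 61.418000·cos 14.772° = 59.388019
roll angle φ = 19.055° = 0.33257249 rad
x = r_b·(cos φ + φ·sin φ) = 59.388019·(0.94520562 + 0.33257249·0.32647564) = 62.582051
y = r_b·(sin φ − φ·cos φ) = 59.388019·(0.32647564 − 0.33257249·0.94520562) = 0.720154

x=62.582051 y=0.720154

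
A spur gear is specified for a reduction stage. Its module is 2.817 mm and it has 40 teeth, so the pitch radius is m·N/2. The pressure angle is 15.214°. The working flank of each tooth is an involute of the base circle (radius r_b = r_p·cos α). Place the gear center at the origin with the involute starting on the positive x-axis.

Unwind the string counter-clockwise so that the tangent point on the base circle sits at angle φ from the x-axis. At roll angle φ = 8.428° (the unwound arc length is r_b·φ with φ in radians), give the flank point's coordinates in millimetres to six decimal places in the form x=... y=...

x=54.950402 y=0.057553

pitch radius r_p = m·N/2 = 2.817·40/2 = 56.340000
base radius r_b = r_p·cos α = 56.340000·cos 15.214° = 54.365418
roll angle φ = 8.428° = 0.14709635 rad
x = r_b·(cos φ + φ·sin φ) = 54.365418·(0.98920083 + 0.14709635·0.14656646) = 54.950402
y = r_b·(sin φ − φ·cos φ) = 54.365418·(0.14656646 − 0.14709635·0.98920083) = 0.057553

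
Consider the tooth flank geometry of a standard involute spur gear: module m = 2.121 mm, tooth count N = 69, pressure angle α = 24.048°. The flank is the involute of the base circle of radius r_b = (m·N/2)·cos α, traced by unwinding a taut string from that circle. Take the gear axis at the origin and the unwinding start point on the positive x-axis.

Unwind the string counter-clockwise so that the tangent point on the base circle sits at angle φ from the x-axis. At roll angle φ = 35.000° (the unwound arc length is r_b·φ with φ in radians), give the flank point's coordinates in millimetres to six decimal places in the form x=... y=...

x=78.151821 y=4.890457

pitch radius r_p = m·N/2 = 2.121·69/2 = 73.174500
base radius r_b = r_p·cos α = 73.174500·cos 24.048° = 66.823275
roll angle φ = 35.000° = 0.61086524 rad
x = r_b·(cos φ + φ·sin φ) = 66.823275·(0.81915204 + 0.61086524·0.57357644) = 78.151821
y = r_b·(sin φ − φ·cos φ) = 66.823275·(0.57357644 − 0.61086524·0.81915204) = 4.890457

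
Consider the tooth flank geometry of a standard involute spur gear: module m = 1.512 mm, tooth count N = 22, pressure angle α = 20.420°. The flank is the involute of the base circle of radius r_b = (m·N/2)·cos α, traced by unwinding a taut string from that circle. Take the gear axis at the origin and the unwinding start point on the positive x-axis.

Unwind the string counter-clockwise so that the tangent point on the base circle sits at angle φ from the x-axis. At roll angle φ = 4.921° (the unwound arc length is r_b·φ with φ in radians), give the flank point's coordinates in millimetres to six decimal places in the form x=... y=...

pitch radius r_p = m·N/2 = 1.512·22/2 = 16.632000
base radius r_b = r_p·cos α = 16.632000·cos 20.420° = 15.586849
roll angle φ = 4.921° = 0.08588765 rad
x = r_b·(cos φ + φ·sin φ) = 15.586849·(0.99631392 + 0.08588765·0.08578210) = 15.644233
y = r_b·(sin φ − φ·cos φ) = 15.586849·(0.08578210 − 0.08588765·0.99631392) = 0.003289

x=15.644233 y=0.003289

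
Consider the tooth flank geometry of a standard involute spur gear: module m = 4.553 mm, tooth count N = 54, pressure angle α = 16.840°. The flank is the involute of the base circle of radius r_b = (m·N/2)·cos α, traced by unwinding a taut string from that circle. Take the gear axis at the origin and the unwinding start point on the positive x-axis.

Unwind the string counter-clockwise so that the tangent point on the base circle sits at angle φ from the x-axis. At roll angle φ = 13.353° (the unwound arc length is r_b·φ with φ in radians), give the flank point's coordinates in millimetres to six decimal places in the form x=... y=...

pitch radius r_p = m·N/2 = 4.553·54/2 = 122.931000
base radius r_b = r_p·cos α = 122.931000·cos 16.840° = 117.659409
roll angle φ = 13.353° = 0.23305382 rad
x = r_b·(cos φ + φ·sin φ) = 117.659409·(0.97296565 + 0.23305382·0.23094985) = 120.811434
y = r_b·(sin φ − φ·cos φ) = 117.659409·(0.23094985 − 0.23305382·0.97296565) = 0.493757

x=120.811434 y=0.493757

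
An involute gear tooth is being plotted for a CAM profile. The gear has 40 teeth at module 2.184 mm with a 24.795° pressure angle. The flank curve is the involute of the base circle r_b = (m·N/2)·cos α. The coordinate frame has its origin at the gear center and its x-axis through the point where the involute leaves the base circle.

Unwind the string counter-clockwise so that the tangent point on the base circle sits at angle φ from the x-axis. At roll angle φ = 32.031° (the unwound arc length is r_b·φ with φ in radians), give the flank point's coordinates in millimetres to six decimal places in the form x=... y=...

x=45.373992 y=2.238039

pitch radius r_p = m·N/2 = 2.184·40/2 = 43.680000
base radius r_b = r_p·cos α = 43.680000·cos 24.795° = 39.653319
roll angle φ = 32.031° = 0.55904641 rad
x = r_b·(cos φ + φ·sin φ) = 39.653319·(0.84776126 + 0.55904641·0.53037802) = 45.373992
y = r_b·(sin φ − φ·cos φ) = 39.653319·(0.53037802 − 0.55904641·0.84776126) = 2.238039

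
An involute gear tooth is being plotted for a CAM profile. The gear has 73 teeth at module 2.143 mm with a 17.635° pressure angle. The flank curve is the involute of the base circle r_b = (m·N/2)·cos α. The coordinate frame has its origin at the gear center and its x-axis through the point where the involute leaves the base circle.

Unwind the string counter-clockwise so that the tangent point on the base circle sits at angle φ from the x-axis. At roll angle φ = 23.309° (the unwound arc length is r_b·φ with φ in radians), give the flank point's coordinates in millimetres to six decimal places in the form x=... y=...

x=80.459290 y=1.645461

pitch radius r_p = m·N/2 = 2.143·73/2 = 78.219500
base radius r_b = r_p·cos α = 78.219500·cos 17.635° = 74.543636
roll angle φ = 23.309° = 0.40681880 rad
x = r_b·(cos φ + φ·sin φ) = 74.543636·(0.91838424 + 0.40681880·0.39568977) = 80.459290
y = r_b·(sin φ − φ·cos φ) = 74.543636·(0.39568977 − 0.40681880·0.91838424) = 1.645461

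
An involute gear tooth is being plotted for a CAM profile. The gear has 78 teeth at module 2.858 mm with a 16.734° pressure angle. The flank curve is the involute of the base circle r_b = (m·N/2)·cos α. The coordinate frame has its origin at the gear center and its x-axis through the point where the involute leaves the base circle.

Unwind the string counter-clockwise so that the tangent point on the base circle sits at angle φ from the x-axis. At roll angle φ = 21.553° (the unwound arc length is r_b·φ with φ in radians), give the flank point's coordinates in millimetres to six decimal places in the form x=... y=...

x=114.028930 y=1.867285

pitch radius r_p = m·N/2 = 2.858·78/2 = 111.462000
base radius r_b = r_p·cos α = 111.462000·cos 16.734° = 106.741785
roll angle φ = 21.553° = 0.37617081 rad
x = r_b·(cos φ + φ·sin φ) = 106.741785·(0.93007815 + 0.37617081·0.36736173) = 114.028930
y = r_b·(sin φ − φ·cos φ) = 106.741785·(0.36736173 − 0.37617081·0.93007815) = 1.867285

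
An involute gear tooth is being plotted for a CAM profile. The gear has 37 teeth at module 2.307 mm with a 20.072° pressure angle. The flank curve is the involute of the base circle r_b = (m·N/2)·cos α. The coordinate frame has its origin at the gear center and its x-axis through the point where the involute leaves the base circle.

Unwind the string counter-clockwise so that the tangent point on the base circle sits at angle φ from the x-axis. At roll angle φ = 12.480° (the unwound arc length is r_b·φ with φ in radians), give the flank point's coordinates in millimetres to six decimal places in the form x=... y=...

pitch radius r_p = m·N/2 = 2.307·37/2 = 42.679500
base radius r_b = r_p·cos α = 42.679500·cos 20.072° = 40.087236
roll angle φ = 12.480° = 0.21781709 rad
x = r_b·(cos φ + φ·sin φ) = 40.087236·(0.97637150 + 0.21781709·0.21609881) = 41.026942
y = r_b·(sin φ − φ·cos φ) = 40.087236·(0.21609881 − 0.21781709·0.97637150) = 0.137435

x=41.026942 y=0.137435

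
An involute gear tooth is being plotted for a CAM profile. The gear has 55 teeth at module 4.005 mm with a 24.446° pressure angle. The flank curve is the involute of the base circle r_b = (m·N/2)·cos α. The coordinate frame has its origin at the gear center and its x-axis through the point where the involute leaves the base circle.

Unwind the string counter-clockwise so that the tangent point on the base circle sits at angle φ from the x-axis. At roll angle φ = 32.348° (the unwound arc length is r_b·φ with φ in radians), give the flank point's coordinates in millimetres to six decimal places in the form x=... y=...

x=114.992395 y=5.824931

pitch radius r_p = m·N/2 = 4.005·55/2 = 110.137500
base radius r_b = r_p·cos α = 110.137500·cos 24.446° = 100.263861
roll angle φ = 32.348° = 0.56457911 rad
x = r_b·(cos φ + φ·sin φ) = 100.263861·(0.84481388 + 0.56457911·0.53506029) = 114.992395
y = r_b·(sin φ − φ·cos φ) = 100.263861·(0.53506029 − 0.56457911·0.84481388) = 5.824931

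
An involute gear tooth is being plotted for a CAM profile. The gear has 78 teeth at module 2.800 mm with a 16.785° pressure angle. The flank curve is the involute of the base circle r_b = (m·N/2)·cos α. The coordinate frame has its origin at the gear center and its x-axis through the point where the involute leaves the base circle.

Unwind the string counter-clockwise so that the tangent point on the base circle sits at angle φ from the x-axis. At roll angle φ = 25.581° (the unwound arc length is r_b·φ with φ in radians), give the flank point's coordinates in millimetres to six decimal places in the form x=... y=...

pitch radius r_p = m·N/2 = 2.800·78/2 = 109.200000
base radius r_b = r_p·cos α = 109.200000·cos 16.785° = 104.547549
roll angle φ = 25.581° = 0.44647268 rad
x = r_b·(cos φ + φ·sin φ) = 104.547549·(0.90197576 + 0.44647268·0.43178667) = 114.454130
y = r_b·(sin φ − φ·cos φ) = 104.547549·(0.43178667 − 0.44647268·0.90197576) = 3.040152

x=114.454130 y=3.040152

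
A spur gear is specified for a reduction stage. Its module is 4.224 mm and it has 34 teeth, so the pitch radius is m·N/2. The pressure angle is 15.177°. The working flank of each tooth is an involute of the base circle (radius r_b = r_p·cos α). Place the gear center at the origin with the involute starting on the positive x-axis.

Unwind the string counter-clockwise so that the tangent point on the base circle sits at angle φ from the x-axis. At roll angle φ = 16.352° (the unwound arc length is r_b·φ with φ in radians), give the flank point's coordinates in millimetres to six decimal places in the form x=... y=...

pitch radius r_p = m·N/2 = 4.224·34/2 = 71.808000
base radius r_b = r_p·cos α = 71.808000·cos 15.177° = 69.303457
roll angle φ = 16.352° = 0.28539624 rad
x = r_b·(cos φ + φ·sin φ) = 69.303457·(0.95955017 + 0.28539624·0.28153768) = 72.068662
y = r_b·(sin φ − φ·cos φ) = 69.303457·(0.28153768 − 0.28539624·0.95955017) = 0.532644

x=72.068662 y=0.532644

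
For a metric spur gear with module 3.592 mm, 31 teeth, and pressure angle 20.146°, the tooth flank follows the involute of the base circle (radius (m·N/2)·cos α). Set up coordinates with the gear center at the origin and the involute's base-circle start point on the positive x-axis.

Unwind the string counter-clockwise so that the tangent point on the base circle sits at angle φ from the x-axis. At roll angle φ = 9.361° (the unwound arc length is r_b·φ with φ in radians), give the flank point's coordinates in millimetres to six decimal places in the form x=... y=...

pitch radius r_p = m·N/2 = 3.592·31/2 = 55.676000
base radius r_b = r_p·cos α = 55.676000·cos 20.146° = 52.269633
roll angle φ = 9.361° = 0.16338027 rad
x = r_b·(cos φ + φ·sin φ) = 52.269633·(0.98668311 + 0.16338027·0.16265439) = 52.962604
y = r_b·(sin φ − φ·cos φ) = 52.269633·(0.16265439 − 0.16338027·0.98668311) = 0.075782

x=52.962604 y=0.075782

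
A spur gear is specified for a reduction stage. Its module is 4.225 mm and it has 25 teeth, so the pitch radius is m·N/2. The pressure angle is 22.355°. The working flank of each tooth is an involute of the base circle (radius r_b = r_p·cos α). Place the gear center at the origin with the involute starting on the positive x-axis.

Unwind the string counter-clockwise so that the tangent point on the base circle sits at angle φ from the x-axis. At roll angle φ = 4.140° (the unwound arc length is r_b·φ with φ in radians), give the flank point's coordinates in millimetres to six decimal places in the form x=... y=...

pitch radius r_p = m·N/2 = 4.225·25/2 = 52.812500
base radius r_b = r_p·cos α = 52.812500·cos 22.355° = 48.843379
roll angle φ = 4.140° = 0.07225663 rad
x = r_b·(cos φ + φ·sin φ) = 48.843379·(0.99739063 + 0.07225663·0.07219377) = 48.970718
y = r_b·(sin φ − φ·cos φ) = 48.843379·(0.07219377 − 0.07225663·0.99739063) = 0.006139

x=48.970718 y=0.006139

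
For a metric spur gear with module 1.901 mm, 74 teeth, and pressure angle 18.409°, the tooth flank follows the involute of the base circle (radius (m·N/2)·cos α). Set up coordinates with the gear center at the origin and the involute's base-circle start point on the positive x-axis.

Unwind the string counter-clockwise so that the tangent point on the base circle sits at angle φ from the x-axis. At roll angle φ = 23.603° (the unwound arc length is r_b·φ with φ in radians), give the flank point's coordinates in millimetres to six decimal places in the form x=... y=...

pitch radius r_p = m·N/2 = 1.901·74/2 = 70.337000
base radius r_b = r_p·cos α = 70.337000·cos 18.409° = 66.737604
roll angle φ = 23.603° = 0.41195006 rad
x = r_b·(cos φ + φ·sin φ) = 66.737604·(0.91634177 + 0.41195006·0.40039701) = 72.162393
y = r_b·(sin φ − φ·cos φ) = 66.737604·(0.40039701 − 0.41195006·0.91634177) = 1.528956

x=72.162393 y=1.528956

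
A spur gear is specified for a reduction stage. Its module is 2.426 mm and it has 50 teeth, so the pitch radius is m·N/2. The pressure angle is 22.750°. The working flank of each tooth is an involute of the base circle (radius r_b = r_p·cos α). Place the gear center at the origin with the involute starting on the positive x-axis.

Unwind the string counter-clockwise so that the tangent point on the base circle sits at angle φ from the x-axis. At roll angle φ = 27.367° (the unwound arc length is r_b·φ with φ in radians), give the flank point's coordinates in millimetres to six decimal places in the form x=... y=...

x=61.952391 y=1.985675

pitch radius r_p = m·N/2 = 2.426·50/2 = 60.650000
base radius r_b = r_p·cos α = 60.650000·cos 22.750° = 55.931489
roll angle φ = 27.367° = 0.47764426 rad
x = r_b·(cos φ + φ·sin φ) = 55.931489·(0.88808029 + 0.47764426·0.45968836) = 61.952391
y = r_b·(sin φ − φ·cos φ) = 55.931489·(0.45968836 − 0.47764426·0.88808029) = 1.985675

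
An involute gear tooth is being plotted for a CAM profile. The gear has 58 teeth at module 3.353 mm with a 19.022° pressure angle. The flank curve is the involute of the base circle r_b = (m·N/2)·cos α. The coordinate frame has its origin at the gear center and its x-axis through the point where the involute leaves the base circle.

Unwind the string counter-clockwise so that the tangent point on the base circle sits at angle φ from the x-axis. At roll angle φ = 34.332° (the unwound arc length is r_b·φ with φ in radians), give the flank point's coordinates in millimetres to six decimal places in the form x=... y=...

pitch radius r_p = m·N/2 = 3.353·58/2 = 97.237000
base radius r_b = r_p·cos α = 97.237000·cos 19.022° = 91.927227
roll angle φ = 34.332° = 0.59920644 rad
x = r_b·(cos φ + φ·sin φ) = 91.927227·(0.82578343 + 0.59920644·0.56398734) = 106.978314
y = r_b·(sin φ − φ·cos φ) = 91.927227·(0.56398734 − 0.59920644·0.82578343) = 6.358845

x=106.978314 y=6.358845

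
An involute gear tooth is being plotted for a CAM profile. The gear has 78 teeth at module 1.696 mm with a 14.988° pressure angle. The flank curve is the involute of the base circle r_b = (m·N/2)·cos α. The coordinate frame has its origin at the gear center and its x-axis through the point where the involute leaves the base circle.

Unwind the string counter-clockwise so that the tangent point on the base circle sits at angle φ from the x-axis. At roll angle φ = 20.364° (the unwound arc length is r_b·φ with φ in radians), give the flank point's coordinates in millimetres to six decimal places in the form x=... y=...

pitch radius r_p = m·N/2 = 1.696·78/2 = 66.144000
base radius r_b = r_p·cos α = 66.144000·cos 14.988° = 63.893782
roll angle φ = 20.364° = 0.35541885 rad
x = r_b·(cos φ + φ·sin φ) = 63.893782·(0.93750082 + 0.35541885·0.34798307) = 67.802839
y = r_b·(sin φ − φ·cos φ) = 63.893782·(0.34798307 − 0.35541885·0.93750082) = 0.944197

x=67.802839 y=0.944197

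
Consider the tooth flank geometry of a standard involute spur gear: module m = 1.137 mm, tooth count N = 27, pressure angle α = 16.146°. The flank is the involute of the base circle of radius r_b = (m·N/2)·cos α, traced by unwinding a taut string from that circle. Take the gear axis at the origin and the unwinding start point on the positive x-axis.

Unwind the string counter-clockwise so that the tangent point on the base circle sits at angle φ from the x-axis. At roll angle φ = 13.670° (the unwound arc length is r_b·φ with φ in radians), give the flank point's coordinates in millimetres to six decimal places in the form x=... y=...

x=15.157746 y=0.066368

pitch radius r_p = m·N/2 = 1.137·27/2 = 15.349500
base radius r_b = r_p·cos α = 15.349500·cos 16.146° = 14.744057
roll angle φ = 13.670° = 0.23858651 rad
x = r_b·(cos φ + φ·sin φ) = 14.744057·(0.97167299 + 0.23858651·0.23632941) = 15.157746
y = r_b·(sin φ − φ·cos φ) = 14.744057·(0.23632941 − 0.23858651·0.97167299) = 0.066368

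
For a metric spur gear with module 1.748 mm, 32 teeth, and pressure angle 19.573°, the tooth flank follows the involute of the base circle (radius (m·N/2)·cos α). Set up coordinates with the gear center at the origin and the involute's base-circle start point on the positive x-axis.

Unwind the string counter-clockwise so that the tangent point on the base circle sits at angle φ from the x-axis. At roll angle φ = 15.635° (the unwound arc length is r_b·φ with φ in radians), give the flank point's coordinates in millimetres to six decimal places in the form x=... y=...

pitch radius r_p = m·N/2 = 1.748·32/2 = 27.968000
base radius r_b = r_p·cos α = 27.968000·cos 19.573° = 26.351881
roll angle φ = 15.635° = 0.27288223 rad
x = r_b·(cos φ + φ·sin φ) = 26.351881·(0.96299811 + 0.27288223·0.26950813) = 27.314834
y = r_b·(sin φ − φ·cos φ) = 26.351881·(0.26950813 − 0.27288223·0.96299811) = 0.177165

x=27.314834 y=0.177165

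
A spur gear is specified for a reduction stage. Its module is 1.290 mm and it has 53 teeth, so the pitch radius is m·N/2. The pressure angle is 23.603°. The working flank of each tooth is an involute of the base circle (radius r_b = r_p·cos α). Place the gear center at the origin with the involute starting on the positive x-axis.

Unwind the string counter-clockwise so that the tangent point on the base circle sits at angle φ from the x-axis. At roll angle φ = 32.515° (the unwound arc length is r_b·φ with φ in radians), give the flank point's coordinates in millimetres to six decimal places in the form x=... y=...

x=35.970356 y=1.847582

pitch radius r_p = m·N/2 = 1.290·53/2 = 34.185000
base radius r_b = r_p·cos α = 34.185000·cos 23.603° = 31.325143
roll angle φ = 32.515° = 0.56749381 rad
x = r_b·(cos φ + φ·sin φ) = 31.325143·(0.84325075 + 0.56749381·0.53752039) = 35.970356
y = r_b·(sin φ − φ·cos φ) = 31.325143·(0.53752039 − 0.56749381·0.84325075) = 1.847582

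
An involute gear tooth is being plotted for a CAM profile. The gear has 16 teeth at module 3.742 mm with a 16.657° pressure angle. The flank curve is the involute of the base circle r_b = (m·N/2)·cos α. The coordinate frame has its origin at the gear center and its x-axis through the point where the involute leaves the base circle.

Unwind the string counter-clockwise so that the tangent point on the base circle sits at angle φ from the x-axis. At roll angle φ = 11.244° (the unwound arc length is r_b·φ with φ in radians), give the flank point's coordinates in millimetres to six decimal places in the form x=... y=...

pitch radius r_p = m·N/2 = 3.742·16/2 = 29.936000
base radius r_b = r_p·cos α = 29.936000·cos 16.657° = 28.679822
roll angle φ = 11.244° = 0.19624482 rad
x = r_b·(cos φ + φ·sin φ) = 28.679822·(0.98080570 + 0.19624482·0.19498761) = 29.226775
y = r_b·(sin φ − φ·cos φ) = 28.679822·(0.19498761 − 0.19624482·0.98080570) = 0.071974

x=29.226775 y=0.071974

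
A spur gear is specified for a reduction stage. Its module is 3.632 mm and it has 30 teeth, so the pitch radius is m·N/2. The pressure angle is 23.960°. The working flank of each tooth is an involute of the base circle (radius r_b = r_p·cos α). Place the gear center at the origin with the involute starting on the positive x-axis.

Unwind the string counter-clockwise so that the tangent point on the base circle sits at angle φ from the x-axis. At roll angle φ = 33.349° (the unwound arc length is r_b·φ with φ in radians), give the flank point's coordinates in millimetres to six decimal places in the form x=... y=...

pitch radius r_p = m·N/2 = 3.632·30/2 = 54.480000
base radius r_b = r_p·cos α = 54.480000·cos 23.960° = 49.785414
roll angle φ = 33.349° = 0.58204985 rad
x = r_b·(cos φ + φ·sin φ) = 49.785414·(0.83533753 + 0.58204985·0.54973741) = 57.517692
y = r_b·(sin φ − φ·cos φ) = 49.785414·(0.54973741 − 0.58204985·0.83533753) = 3.162834

x=57.517692 y=3.162834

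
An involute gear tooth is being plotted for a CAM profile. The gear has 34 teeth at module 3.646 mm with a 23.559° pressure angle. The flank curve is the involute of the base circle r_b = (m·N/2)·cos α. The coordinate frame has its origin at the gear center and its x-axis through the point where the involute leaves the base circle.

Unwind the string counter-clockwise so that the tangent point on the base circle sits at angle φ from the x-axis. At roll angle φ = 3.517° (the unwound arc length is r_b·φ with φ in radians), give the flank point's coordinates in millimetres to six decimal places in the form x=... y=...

pitch radius r_p = m·N/2 = 3.646·34/2 = 61.982000
base radius r_b = r_p·cos α = 61.982000·cos 23.559° = 56.815737
roll angle φ = 3.517° = 0.06138323 rad
x = r_b·(cos φ + φ·sin φ) = 56.815737·(0.99811664 + 0.06138323·0.06134469) = 56.922674
y = r_b·(sin φ − φ·cos φ) = 56.815737·(0.06134469 − 0.06138323·0.99811664) = 0.004379

x=56.922674 y=0.004379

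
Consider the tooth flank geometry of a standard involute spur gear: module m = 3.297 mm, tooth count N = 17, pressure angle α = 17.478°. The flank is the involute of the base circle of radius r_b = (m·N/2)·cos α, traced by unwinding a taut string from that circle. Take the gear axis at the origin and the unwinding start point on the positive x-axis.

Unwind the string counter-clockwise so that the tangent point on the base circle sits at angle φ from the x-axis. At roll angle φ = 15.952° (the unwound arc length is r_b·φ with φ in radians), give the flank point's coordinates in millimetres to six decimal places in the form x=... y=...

x=27.746697 y=0.190808

pitch radius r_p = m·N/2 = 3.297·17/2 = 28.024500
base radius r_b = r_p·cos α = 28.024500·cos 17.478° = 26.730675
roll angle φ = 15.952° = 0.27841492 rad
x = r_b·(cos φ + φ·sin φ) = 26.730675·(0.96149228 + 0.27841492·0.27483195) = 27.746697
y = r_b·(sin φ − φ·cos φ) = 26.730675·(0.27483195 − 0.27841492·0.96149228) = 0.190808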